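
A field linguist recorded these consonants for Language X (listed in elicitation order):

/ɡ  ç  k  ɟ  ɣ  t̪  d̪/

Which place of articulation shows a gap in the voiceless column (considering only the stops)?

palatal

Voiceless: /t̪/ (dental), /k/ (velar).
Voiced: /d̪/ (dental), /ɟ/ (palatal), /ɡ/ (velar).
Every place of articulation has a voiceless member except palatal, where /c/ would be expected.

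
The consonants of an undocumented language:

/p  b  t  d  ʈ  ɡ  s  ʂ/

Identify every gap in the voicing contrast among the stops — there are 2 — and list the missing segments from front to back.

place of articulation  voiceless  voiced  
bilabial          p         b       
alveolar          t         d       
retroflex         ʈ         —       
velar             —         ɡ       
Gaps, from front to back: retroflex lacks voiced (/ɖ/); velar lacks voiceless (/k/).

/ɖ/, /k/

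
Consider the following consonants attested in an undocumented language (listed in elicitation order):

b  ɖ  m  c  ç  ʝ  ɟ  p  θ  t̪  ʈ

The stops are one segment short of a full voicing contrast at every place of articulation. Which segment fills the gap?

/d̪/

place of articulation  voiceless  voiced  
bilabial          p         b       
dental            t̪        —       
retroflex         ʈ         ɖ       
palatal           c         ɟ       
The dental row has no voiced member, so the gap is the voiced dental stop /d̪/.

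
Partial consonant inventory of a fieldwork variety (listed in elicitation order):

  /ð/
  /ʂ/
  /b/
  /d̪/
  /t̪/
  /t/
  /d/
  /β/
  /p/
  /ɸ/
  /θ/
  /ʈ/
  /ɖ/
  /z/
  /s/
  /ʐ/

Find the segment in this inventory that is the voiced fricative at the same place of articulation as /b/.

/b/ is a voiced bilabial stop.
The voiced fricative at the same place is a voiced bilabial fricative — in this inventory, /β/.

/β/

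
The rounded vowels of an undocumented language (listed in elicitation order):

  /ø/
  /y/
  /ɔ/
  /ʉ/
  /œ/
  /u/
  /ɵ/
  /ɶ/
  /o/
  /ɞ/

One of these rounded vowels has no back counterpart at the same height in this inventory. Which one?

/ɶ/

High: /y/ ~ /ʉ/ ~ /u/
High-mid: /ø/ ~ /ɵ/ ~ /o/
Low-mid: /œ/ ~ /ɞ/ ~ /ɔ/
Low: only /ɶ/ (front); no back partner.
So /ɶ/ is the unpaired segment.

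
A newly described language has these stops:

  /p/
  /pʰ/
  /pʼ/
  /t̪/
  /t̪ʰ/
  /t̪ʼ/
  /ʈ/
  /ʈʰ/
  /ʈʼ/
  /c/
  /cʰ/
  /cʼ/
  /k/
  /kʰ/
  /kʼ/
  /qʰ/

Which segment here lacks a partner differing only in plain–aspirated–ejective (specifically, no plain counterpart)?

Bilabial: /p/ ~ /pʰ/ ~ /pʼ/
Dental: /t̪/ ~ /t̪ʰ/ ~ /t̪ʼ/
Retroflex: /ʈ/ ~ /ʈʰ/ ~ /ʈʼ/
Palatal: /c/ ~ /cʰ/ ~ /cʼ/
Velar: /k/ ~ /kʰ/ ~ /kʼ/
Uvular: only /qʰ/ (aspirated); no plain partner.
So /qʰ/ is the unpaired segment.

/qʰ/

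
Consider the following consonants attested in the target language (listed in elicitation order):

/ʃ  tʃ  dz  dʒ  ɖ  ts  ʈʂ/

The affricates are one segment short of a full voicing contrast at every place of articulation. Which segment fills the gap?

/ɖʐ/

alveolar: voiceless /ts/, voiced /dz/.
postalveolar: voiceless /tʃ/, voiced /dʒ/.
retroflex: voiceless /ʈʂ/, voiced —.
The retroflex row has no voiced member, so the gap is the voiced retroflex affricate /ɖʐ/.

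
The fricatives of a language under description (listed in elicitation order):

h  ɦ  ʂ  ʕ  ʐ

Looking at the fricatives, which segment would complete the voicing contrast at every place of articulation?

/ħ/

retroflex: voiceless /ʂ/, voiced /ʐ/.
pharyngeal: voiceless —, voiced /ʕ/.
glottal: voiceless /h/, voiced /ɦ/.
The pharyngeal row has no voiceless member, so the gap is the voiceless pharyngeal fricative /ħ/.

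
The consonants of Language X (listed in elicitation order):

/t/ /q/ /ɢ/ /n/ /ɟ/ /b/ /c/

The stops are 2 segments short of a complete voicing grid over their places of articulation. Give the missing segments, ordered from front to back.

Voiceless: /t/ (alveolar), /c/ (palatal), /q/ (uvular).
Voiced: /b/ (bilabial), /ɟ/ (palatal), /ɢ/ (uvular).
Gaps, from front to back: bilabial lacks voiceless (/p/); alveolar lacks voiced (/d/).

/p/, /d/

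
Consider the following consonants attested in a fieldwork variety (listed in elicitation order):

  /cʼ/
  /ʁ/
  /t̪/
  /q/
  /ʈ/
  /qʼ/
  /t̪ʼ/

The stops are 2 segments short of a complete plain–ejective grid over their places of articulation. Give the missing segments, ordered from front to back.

dental: plain /t̪/, ejective /t̪ʼ/.
retroflex: plain /ʈ/, ejective —.
palatal: plain —, ejective /cʼ/.
uvular: plain /q/, ejective /qʼ/.
Gaps, from front to back: retroflex lacks ejective (/ʈʼ/); palatal lacks plain (/c/).

/ʈʼ/, /c/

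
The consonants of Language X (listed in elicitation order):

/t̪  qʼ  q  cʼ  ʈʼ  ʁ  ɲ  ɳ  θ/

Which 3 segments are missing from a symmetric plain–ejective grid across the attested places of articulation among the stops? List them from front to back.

/t̪ʼ/, /ʈ/, /c/

place of articulation  plain     ejective
dental            t̪        —       
retroflex         —         ʈʼ      
palatal           —         cʼ      
uvular            q         qʼ      
Gaps, from front to back: dental lacks ejective (/t̪ʼ/); retroflex lacks plain (/ʈ/); palatal lacks plain (/c/).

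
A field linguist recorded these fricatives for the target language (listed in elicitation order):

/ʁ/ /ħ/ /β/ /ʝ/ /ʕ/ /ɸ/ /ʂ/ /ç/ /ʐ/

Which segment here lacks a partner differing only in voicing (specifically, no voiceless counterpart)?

/ʁ/

Bilabial: /ɸ/ ~ /β/
Retroflex: /ʂ/ ~ /ʐ/
Palatal: /ç/ ~ /ʝ/
Pharyngeal: /ħ/ ~ /ʕ/
Uvular: only /ʁ/ (voiced); no voiceless partner.
So /ʁ/ is the unpaired segment.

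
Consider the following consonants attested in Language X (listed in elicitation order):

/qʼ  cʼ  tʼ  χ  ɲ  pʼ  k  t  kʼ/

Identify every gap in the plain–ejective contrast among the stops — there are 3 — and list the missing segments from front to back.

Plain: /t/ (alveolar), /k/ (velar).
Ejective: /pʼ/ (bilabial), /tʼ/ (alveolar), /cʼ/ (palatal), /kʼ/ (velar), /qʼ/ (uvular).
Gaps, from front to back: bilabial lacks plain (/p/); palatal lacks plain (/c/); uvular lacks plain (/q/).

/p/, /c/, /q/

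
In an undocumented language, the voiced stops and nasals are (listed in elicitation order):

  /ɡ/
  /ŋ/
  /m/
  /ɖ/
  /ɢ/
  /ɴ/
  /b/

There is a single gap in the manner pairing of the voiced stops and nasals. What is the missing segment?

/ɳ/

place of articulation  oral stop  nasal   
bilabial          b         m       
retroflex         ɖ         —       
velar             ɡ         ŋ       
uvular            ɢ         ɴ       
The retroflex row has no nasal member, so the gap is the retroflex nasal /ɳ/.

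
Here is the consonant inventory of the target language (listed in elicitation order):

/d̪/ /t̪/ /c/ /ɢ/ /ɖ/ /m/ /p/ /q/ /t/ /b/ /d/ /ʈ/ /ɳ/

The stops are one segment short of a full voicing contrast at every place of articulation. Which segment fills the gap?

/ɟ/

Voiceless: /p/ (bilabial), /t̪/ (dental), /t/ (alveolar), /ʈ/ (retroflex), /c/ (palatal), /q/ (uvular).
Voiced: /b/ (bilabial), /d̪/ (dental), /d/ (alveolar), /ɖ/ (retroflex), /ɢ/ (uvular).
The palatal row has no voiced member, so the gap is the voiced palatal stop /ɟ/.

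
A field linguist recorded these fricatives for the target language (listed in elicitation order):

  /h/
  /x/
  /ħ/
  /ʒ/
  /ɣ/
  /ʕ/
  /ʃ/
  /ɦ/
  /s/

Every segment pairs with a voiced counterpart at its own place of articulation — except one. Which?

Postalveolar: /ʃ/ ~ /ʒ/
Velar: /x/ ~ /ɣ/
Pharyngeal: /ħ/ ~ /ʕ/
Glottal: /h/ ~ /ɦ/
Alveolar: only /s/ (voiceless); no voiced partner.
So /s/ is the unpaired segment.

/s/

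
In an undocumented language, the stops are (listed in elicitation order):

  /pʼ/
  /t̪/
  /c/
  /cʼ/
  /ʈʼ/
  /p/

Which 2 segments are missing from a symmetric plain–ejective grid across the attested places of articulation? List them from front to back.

Plain: /p/ (bilabial), /t̪/ (dental), /c/ (palatal).
Ejective: /pʼ/ (bilabial), /ʈʼ/ (retroflex), /cʼ/ (palatal).
Gaps, from front to back: dental lacks ejective (/t̪ʼ/); retroflex lacks plain (/ʈ/).

/t̪ʼ/, /ʈ/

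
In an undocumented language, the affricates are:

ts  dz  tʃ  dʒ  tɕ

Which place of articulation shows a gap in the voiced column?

alveolo-palatal

alveolar: voiceless /ts/, voiced /dz/.
postalveolar: voiceless /tʃ/, voiced /dʒ/.
alveolo-palatal: voiceless /tɕ/, voiced —.
Every place of articulation has a voiced member except alveolo-palatal, where /dʑ/ would be expected.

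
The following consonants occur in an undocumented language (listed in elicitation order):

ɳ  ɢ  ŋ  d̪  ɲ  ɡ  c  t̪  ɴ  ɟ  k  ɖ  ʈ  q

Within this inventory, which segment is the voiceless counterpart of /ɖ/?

/ɖ/ is a voiced retroflex stop.
The voiceless counterpart is a voiceless retroflex stop — in this inventory, /ʈ/.

/ʈ/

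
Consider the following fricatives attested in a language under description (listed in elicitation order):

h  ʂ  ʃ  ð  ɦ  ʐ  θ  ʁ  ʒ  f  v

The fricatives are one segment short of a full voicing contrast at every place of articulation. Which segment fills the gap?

/χ/

place of articulation  voiceless  voiced  
labiodental       f         v       
dental            θ         ð       
postalveolar      ʃ         ʒ       
retroflex         ʂ         ʐ       
uvular            —         ʁ       
glottal           h         ɦ       
The uvular row has no voiceless member, so the gap is the voiceless uvular fricative /χ/.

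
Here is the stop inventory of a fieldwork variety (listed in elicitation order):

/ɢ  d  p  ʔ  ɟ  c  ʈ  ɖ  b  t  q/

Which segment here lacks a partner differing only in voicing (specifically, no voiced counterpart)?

/ʔ/

Bilabial: /p/ ~ /b/
Alveolar: /t/ ~ /d/
Retroflex: /ʈ/ ~ /ɖ/
Palatal: /c/ ~ /ɟ/
Uvular: /q/ ~ /ɢ/
Glottal: only /ʔ/ (voiceless); no voiced partner.
So /ʔ/ is the unpaired segment.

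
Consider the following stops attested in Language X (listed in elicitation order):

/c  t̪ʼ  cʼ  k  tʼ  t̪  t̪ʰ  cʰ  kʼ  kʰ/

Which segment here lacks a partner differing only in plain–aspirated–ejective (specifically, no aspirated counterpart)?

Dental: /t̪/ ~ /t̪ʰ/ ~ /t̪ʼ/
Palatal: /c/ ~ /cʰ/ ~ /cʼ/
Velar: /k/ ~ /kʰ/ ~ /kʼ/
Alveolar: only /tʼ/ (ejective); no aspirated partner.
So /tʼ/ is the unpaired segment.

/tʼ/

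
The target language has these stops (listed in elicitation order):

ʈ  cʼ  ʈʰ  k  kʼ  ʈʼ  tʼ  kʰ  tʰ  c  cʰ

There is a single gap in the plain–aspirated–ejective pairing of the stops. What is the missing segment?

Plain: /ʈ/ (retroflex), /c/ (palatal), /k/ (velar).
Aspirated: /tʰ/ (alveolar), /ʈʰ/ (retroflex), /cʰ/ (palatal), /kʰ/ (velar).
Ejective: /tʼ/ (alveolar), /ʈʼ/ (retroflex), /cʼ/ (palatal), /kʼ/ (velar).
The alveolar row has no plain member, so the gap is the plain alveolar stop /t/.

/t/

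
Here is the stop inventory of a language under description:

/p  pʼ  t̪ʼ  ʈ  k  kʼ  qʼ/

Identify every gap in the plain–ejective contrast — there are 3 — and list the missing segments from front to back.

/t̪/, /ʈʼ/, /q/

bilabial: plain /p/, ejective /pʼ/.
dental: plain —, ejective /t̪ʼ/.
retroflex: plain /ʈ/, ejective —.
velar: plain /k/, ejective /kʼ/.
uvular: plain —, ejective /qʼ/.
Gaps, from front to back: dental lacks plain (/t̪/); retroflex lacks ejective (/ʈʼ/); uvular lacks plain (/q/).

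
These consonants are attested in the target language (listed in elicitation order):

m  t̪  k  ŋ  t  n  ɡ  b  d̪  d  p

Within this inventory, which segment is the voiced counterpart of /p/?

/b/

/p/ is a voiceless bilabial stop.
The voiced counterpart is a voiced bilabial stop — in this inventory, /b/.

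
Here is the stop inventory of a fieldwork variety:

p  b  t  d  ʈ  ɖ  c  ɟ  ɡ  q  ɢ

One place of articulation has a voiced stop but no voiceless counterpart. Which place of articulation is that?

bilabial: voiceless /p/, voiced /b/.
alveolar: voiceless /t/, voiced /d/.
retroflex: voiceless /ʈ/, voiced /ɖ/.
palatal: voiceless /c/, voiced /ɟ/.
velar: voiceless —, voiced /ɡ/.
uvular: voiceless /q/, voiced /ɢ/.
Every place of articulation has a voiceless member except velar, where /k/ would be expected.

velar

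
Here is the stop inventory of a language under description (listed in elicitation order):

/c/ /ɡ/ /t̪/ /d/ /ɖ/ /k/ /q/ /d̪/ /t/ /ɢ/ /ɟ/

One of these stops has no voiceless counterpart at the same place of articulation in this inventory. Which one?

Dental: /t̪/ ~ /d̪/
Alveolar: /t/ ~ /d/
Palatal: /c/ ~ /ɟ/
Velar: /k/ ~ /ɡ/
Uvular: /q/ ~ /ɢ/
Retroflex: only /ɖ/ (voiced); no voiceless partner.
So /ɖ/ is the unpaired segment.

/ɖ/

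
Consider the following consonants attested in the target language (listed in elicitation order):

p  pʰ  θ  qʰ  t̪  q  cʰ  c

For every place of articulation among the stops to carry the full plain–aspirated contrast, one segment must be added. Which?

Plain: /p/ (bilabial), /t̪/ (dental), /c/ (palatal), /q/ (uvular).
Aspirated: /pʰ/ (bilabial), /cʰ/ (palatal), /qʰ/ (uvular).
The dental row has no aspirated member, so the gap is the aspirated dental stop /t̪ʰ/.

/t̪ʰ/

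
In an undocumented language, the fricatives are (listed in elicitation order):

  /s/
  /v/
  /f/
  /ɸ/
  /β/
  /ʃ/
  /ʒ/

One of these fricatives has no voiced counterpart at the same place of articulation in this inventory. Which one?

/s/

Bilabial: /ɸ/ ~ /β/
Labiodental: /f/ ~ /v/
Postalveolar: /ʃ/ ~ /ʒ/
Alveolar: only /s/ (voiceless); no voiced partner.
So /s/ is the unpaired segment.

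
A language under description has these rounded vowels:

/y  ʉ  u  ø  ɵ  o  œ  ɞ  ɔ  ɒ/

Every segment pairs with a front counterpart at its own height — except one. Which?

/ɒ/

High: /y/ ~ /ʉ/ ~ /u/
High-mid: /ø/ ~ /ɵ/ ~ /o/
Low-mid: /œ/ ~ /ɞ/ ~ /ɔ/
Low: only /ɒ/ (back); no front partner.
So /ɒ/ is the unpaired segment.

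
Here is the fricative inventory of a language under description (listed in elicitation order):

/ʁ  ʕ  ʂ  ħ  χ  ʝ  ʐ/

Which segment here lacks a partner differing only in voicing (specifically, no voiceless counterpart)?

/ʝ/

Retroflex: /ʂ/ ~ /ʐ/
Uvular: /χ/ ~ /ʁ/
Pharyngeal: /ħ/ ~ /ʕ/
Palatal: only /ʝ/ (voiced); no voiceless partner.
So /ʝ/ is the unpaired segment.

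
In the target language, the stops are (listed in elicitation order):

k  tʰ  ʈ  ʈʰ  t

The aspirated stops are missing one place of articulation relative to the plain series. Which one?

velar

place of articulation  plain     aspirated
alveolar          t         tʰ      
retroflex         ʈ         ʈʰ      
velar             k         —       
Every place of articulation has an aspirated member except velar, where /kʰ/ would be expected.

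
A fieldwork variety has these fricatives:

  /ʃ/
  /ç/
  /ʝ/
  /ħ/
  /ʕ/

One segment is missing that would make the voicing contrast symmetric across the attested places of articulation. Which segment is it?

place of articulation  voiceless  voiced  
postalveolar      ʃ         —       
palatal           ç         ʝ       
pharyngeal        ħ         ʕ       
The postalveolar row has no voiced member, so the gap is the voiced postalveolar fricative /ʒ/.

/ʒ/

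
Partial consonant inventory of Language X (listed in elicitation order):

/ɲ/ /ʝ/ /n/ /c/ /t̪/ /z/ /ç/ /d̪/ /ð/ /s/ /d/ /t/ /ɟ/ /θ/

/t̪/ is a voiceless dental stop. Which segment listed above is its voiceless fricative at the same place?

/θ/

The voiceless fricative at the same place is a voiceless dental fricative — in this inventory, /θ/.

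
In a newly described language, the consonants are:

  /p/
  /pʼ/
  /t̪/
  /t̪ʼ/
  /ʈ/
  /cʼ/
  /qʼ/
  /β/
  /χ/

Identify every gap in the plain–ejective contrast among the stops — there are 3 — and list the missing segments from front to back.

Plain: /p/ (bilabial), /t̪/ (dental), /ʈ/ (retroflex).
Ejective: /pʼ/ (bilabial), /t̪ʼ/ (dental), /cʼ/ (palatal), /qʼ/ (uvular).
Gaps, from front to back: retroflex lacks ejective (/ʈʼ/); palatal lacks plain (/c/); uvular lacks plain (/q/).

/ʈʼ/, /c/, /q/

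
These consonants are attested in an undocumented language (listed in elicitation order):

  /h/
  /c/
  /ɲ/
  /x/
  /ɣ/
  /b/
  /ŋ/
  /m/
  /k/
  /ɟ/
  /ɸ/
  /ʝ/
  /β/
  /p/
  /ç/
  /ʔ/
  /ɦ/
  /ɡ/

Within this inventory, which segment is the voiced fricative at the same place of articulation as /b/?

/b/ is a voiced bilabial stop.
The voiced fricative at the same place is a voiced bilabial fricative — in this inventory, /β/.

/β/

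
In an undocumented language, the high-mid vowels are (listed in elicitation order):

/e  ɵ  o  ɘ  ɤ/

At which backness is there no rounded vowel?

Unrounded: /e/ (front), /ɘ/ (central), /ɤ/ (back).
Rounded: /ɵ/ (central), /o/ (back).
Every backness has a rounded member except front, where /ø/ would be expected.

front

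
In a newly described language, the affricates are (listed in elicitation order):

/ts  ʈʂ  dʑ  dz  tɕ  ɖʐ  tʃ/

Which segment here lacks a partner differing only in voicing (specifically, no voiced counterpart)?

Alveolar: /ts/ ~ /dz/
Retroflex: /ʈʂ/ ~ /ɖʐ/
Alveolo-palatal: /tɕ/ ~ /dʑ/
Postalveolar: only /tʃ/ (voiceless); no voiced partner.
So /tʃ/ is the unpaired segment.

/tʃ/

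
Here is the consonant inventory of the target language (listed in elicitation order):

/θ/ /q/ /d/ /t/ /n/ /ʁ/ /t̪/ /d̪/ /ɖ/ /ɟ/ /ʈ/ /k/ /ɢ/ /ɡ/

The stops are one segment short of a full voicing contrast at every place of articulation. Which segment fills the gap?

/c/

dental: voiceless /t̪/, voiced /d̪/.
alveolar: voiceless /t/, voiced /d/.
retroflex: voiceless /ʈ/, voiced /ɖ/.
palatal: voiceless —, voiced /ɟ/.
velar: voiceless /k/, voiced /ɡ/.
uvular: voiceless /q/, voiced /ɢ/.
The palatal row has no voiceless member, so the gap is the voiceless palatal stop /c/.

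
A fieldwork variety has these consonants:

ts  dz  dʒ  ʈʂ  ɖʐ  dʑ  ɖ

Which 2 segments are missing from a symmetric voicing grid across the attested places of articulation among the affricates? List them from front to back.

/tʃ/, /tɕ/

place of articulation  voiceless  voiced  
alveolar          ts        dz      
postalveolar      —         dʒ      
retroflex         ʈʂ        ɖʐ      
alveolo-palatal   —         dʑ      
Gaps, from front to back: postalveolar lacks voiceless (/tʃ/); alveolo-palatal lacks voiceless (/tɕ/).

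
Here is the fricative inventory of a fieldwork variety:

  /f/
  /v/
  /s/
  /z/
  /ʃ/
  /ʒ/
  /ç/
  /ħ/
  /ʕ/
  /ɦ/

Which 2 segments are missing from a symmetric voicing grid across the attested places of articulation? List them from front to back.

/ʝ/, /h/

labiodental: voiceless /f/, voiced /v/.
alveolar: voiceless /s/, voiced /z/.
postalveolar: voiceless /ʃ/, voiced /ʒ/.
palatal: voiceless /ç/, voiced —.
pharyngeal: voiceless /ħ/, voiced /ʕ/.
glottal: voiceless —, voiced /ɦ/.
Gaps, from front to back: palatal lacks voiced (/ʝ/); glottal lacks voiceless (/h/).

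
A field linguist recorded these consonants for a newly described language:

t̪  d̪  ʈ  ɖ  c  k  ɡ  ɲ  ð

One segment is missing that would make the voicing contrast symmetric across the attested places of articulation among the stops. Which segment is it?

/ɟ/

Voiceless: /t̪/ (dental), /ʈ/ (retroflex), /c/ (palatal), /k/ (velar).
Voiced: /d̪/ (dental), /ɖ/ (retroflex), /ɡ/ (velar).
The palatal row has no voiced member, so the gap is the voiced palatal stop /ɟ/.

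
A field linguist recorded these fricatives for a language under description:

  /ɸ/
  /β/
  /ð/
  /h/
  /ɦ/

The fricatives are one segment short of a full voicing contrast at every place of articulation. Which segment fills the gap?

place of articulation  voiceless  voiced  
bilabial          ɸ         β       
dental            —         ð       
glottal           h         ɦ       
The dental row has no voiceless member, so the gap is the voiceless dental fricative /θ/.

/θ/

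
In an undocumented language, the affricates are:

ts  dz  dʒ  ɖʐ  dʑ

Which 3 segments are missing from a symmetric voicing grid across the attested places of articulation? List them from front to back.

/tʃ/, /ʈʂ/, /tɕ/

Voiceless: /ts/ (alveolar).
Voiced: /dz/ (alveolar), /dʒ/ (postalveolar), /ɖʐ/ (retroflex), /dʑ/ (alveolo-palatal).
Gaps, from front to back: postalveolar lacks voiceless (/tʃ/); retroflex lacks voiceless (/ʈʂ/); alveolo-palatal lacks voiceless (/tɕ/).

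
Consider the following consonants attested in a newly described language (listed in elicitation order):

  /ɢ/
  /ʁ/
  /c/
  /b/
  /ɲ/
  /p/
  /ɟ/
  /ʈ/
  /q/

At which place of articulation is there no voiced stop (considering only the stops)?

bilabial: voiceless /p/, voiced /b/.
retroflex: voiceless /ʈ/, voiced —.
palatal: voiceless /c/, voiced /ɟ/.
uvular: voiceless /q/, voiced /ɢ/.
Every place of articulation has a voiced member except retroflex, where /ɖ/ would be expected.

retroflex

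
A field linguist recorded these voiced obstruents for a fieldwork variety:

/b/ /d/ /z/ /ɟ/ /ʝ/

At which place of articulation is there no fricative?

bilabial

Stop: /b/ (bilabial), /d/ (alveolar), /ɟ/ (palatal).
Fricative: /z/ (alveolar), /ʝ/ (palatal).
Every place of articulation has a fricative member except bilabial, where /β/ would be expected.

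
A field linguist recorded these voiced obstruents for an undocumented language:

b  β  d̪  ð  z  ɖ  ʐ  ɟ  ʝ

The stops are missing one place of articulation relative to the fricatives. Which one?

alveolar

Stop: /b/ (bilabial), /d̪/ (dental), /ɖ/ (retroflex), /ɟ/ (palatal).
Fricative: /β/ (bilabial), /ð/ (dental), /z/ (alveolar), /ʐ/ (retroflex), /ʝ/ (palatal).
Every place of articulation has a stop member except alveolar, where /d/ would be expected.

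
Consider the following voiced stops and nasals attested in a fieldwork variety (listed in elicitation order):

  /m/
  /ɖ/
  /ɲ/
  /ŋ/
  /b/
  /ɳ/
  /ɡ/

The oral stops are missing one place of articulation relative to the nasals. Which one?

palatal

bilabial: oral stop /b/, nasal /m/.
retroflex: oral stop /ɖ/, nasal /ɳ/.
palatal: oral stop —, nasal /ɲ/.
velar: oral stop /ɡ/, nasal /ŋ/.
Every place of articulation has an oral stop member except palatal, where /ɟ/ would be expected.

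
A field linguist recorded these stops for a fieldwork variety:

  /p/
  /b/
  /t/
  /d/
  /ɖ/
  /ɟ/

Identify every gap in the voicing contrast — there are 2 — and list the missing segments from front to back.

Voiceless: /p/ (bilabial), /t/ (alveolar).
Voiced: /b/ (bilabial), /d/ (alveolar), /ɖ/ (retroflex), /ɟ/ (palatal).
Gaps, from front to back: retroflex lacks voiceless (/ʈ/); palatal lacks voiceless (/c/).

/ʈ/, /c/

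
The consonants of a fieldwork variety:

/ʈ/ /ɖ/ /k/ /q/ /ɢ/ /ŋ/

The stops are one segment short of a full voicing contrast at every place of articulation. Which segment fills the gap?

/ɡ/

Voiceless: /ʈ/ (retroflex), /k/ (velar), /q/ (uvular).
Voiced: /ɖ/ (retroflex), /ɢ/ (uvular).
The velar row has no voiced member, so the gap is the voiced velar stop /ɡ/.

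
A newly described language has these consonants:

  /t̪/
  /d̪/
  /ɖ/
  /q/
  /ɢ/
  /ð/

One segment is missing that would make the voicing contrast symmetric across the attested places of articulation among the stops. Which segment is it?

place of articulation  voiceless  voiced  
dental            t̪        d̪      
retroflex         —         ɖ       
uvular            q         ɢ       
The retroflex row has no voiceless member, so the gap is the voiceless retroflex stop /ʈ/.

/ʈ/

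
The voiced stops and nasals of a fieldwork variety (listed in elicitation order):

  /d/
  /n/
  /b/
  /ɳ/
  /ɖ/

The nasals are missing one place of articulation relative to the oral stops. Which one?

place of articulation  oral stop  nasal   
bilabial          b         —       
alveolar          d         n       
retroflex         ɖ         ɳ       
Every place of articulation has a nasal member except bilabial, where /m/ would be expected.

bilabial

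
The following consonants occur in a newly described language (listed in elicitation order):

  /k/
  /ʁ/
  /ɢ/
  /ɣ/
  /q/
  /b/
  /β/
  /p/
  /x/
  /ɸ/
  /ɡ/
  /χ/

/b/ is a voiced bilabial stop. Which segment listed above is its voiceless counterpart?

The voiceless counterpart is a voiceless bilabial stop — in this inventory, /p/.

/p/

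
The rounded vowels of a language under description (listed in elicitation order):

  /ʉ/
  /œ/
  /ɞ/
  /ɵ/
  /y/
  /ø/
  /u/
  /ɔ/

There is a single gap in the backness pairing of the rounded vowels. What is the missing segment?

/o/

high: front /y/, central /ʉ/, back /u/.
high-mid: front /ø/, central /ɵ/, back —.
low-mid: front /œ/, central /ɞ/, back /ɔ/.
The high-mid row has no back member, so the gap is the high-mid back rounded vowel /o/.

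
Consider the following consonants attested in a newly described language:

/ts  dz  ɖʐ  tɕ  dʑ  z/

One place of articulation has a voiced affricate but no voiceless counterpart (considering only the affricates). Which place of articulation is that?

retroflex

Voiceless: /ts/ (alveolar), /tɕ/ (alveolo-palatal).
Voiced: /dz/ (alveolar), /ɖʐ/ (retroflex), /dʑ/ (alveolo-palatal).
Every place of articulation has a voiceless member except retroflex, where /ʈʂ/ would be expected.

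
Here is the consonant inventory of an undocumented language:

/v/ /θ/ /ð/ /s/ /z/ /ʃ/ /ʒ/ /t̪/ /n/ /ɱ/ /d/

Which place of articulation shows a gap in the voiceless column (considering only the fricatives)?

Voiceless: /θ/ (dental), /s/ (alveolar), /ʃ/ (postalveolar).
Voiced: /v/ (labiodental), /ð/ (dental), /z/ (alveolar), /ʒ/ (postalveolar).
Every place of articulation has a voiceless member except labiodental, where /f/ would be expected.

labiodental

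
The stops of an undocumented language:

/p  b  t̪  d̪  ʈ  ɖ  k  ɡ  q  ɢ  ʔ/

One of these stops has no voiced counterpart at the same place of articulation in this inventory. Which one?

/ʔ/

Bilabial: /p/ ~ /b/
Dental: /t̪/ ~ /d̪/
Retroflex: /ʈ/ ~ /ɖ/
Velar: /k/ ~ /ɡ/
Uvular: /q/ ~ /ɢ/
Glottal: only /ʔ/ (voiceless); no voiced partner.
So /ʔ/ is the unpaired segment.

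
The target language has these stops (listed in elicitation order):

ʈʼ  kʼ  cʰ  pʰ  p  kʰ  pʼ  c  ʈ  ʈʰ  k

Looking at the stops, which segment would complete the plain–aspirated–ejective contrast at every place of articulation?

bilabial: plain /p/, aspirated /pʰ/, ejective /pʼ/.
retroflex: plain /ʈ/, aspirated /ʈʰ/, ejective /ʈʼ/.
palatal: plain /c/, aspirated /cʰ/, ejective —.
velar: plain /k/, aspirated /kʰ/, ejective /kʼ/.
The palatal row has no ejective member, so the gap is the ejective palatal stop /cʼ/.

/cʼ/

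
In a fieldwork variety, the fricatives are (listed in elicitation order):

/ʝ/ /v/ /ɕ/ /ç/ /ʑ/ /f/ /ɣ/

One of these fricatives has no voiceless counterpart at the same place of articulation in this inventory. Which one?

/ɣ/

Labiodental: /f/ ~ /v/
Alveolo-palatal: /ɕ/ ~ /ʑ/
Palatal: /ç/ ~ /ʝ/
Velar: only /ɣ/ (voiced); no voiceless partner.
So /ɣ/ is the unpaired segment.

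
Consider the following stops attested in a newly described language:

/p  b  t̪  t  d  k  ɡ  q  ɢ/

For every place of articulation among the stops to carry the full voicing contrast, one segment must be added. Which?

/d̪/

place of articulation  voiceless  voiced  
bilabial          p         b       
dental            t̪        —       
alveolar          t         d       
velar             k         ɡ       
uvular            q         ɢ       
The dental row has no voiced member, so the gap is the voiced dental stop /d̪/.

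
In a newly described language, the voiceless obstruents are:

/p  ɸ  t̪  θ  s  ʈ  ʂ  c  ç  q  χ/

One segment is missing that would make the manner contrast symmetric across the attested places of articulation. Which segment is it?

bilabial: stop /p/, fricative /ɸ/.
dental: stop /t̪/, fricative /θ/.
alveolar: stop —, fricative /s/.
retroflex: stop /ʈ/, fricative /ʂ/.
palatal: stop /c/, fricative /ç/.
uvular: stop /q/, fricative /χ/.
The alveolar row has no stop member, so the gap is the alveolar stop /t/.

/t/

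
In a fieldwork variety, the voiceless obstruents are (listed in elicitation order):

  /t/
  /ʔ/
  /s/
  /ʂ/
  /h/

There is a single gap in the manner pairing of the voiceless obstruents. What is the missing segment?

alveolar: stop /t/, fricative /s/.
retroflex: stop —, fricative /ʂ/.
glottal: stop /ʔ/, fricative /h/.
The retroflex row has no stop member, so the gap is the retroflex stop /ʈ/.

/ʈ/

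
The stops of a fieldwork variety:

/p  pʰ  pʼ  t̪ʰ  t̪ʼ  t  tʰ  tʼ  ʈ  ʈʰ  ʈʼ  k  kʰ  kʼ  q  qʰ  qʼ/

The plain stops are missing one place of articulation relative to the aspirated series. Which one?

dental

Plain: /p/ (bilabial), /t/ (alveolar), /ʈ/ (retroflex), /k/ (velar), /q/ (uvular).
Aspirated: /pʰ/ (bilabial), /t̪ʰ/ (dental), /tʰ/ (alveolar), /ʈʰ/ (retroflex), /kʰ/ (velar), /qʰ/ (uvular).
Ejective: /pʼ/ (bilabial), /t̪ʼ/ (dental), /tʼ/ (alveolar), /ʈʼ/ (retroflex), /kʼ/ (velar), /qʼ/ (uvular).
Every place of articulation has a plain member except dental, where /t̪/ would be expected.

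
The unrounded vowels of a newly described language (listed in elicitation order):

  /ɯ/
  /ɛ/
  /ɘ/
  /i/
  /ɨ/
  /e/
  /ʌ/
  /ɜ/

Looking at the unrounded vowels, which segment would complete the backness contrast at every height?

/ɤ/

Front: /i/ (high), /e/ (high-mid), /ɛ/ (low-mid).
Central: /ɨ/ (high), /ɘ/ (high-mid), /ɜ/ (low-mid).
Back: /ɯ/ (high), /ʌ/ (low-mid).
The high-mid row has no back member, so the gap is the high-mid back unrounded vowel /ɤ/.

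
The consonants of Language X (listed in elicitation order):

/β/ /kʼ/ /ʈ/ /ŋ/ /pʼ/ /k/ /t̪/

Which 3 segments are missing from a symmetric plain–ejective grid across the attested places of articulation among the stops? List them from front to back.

place of articulation  plain     ejective
bilabial          —         pʼ      
dental            t̪        —       
retroflex         ʈ         —       
velar             k         kʼ      
Gaps, from front to back: bilabial lacks plain (/p/); dental lacks ejective (/t̪ʼ/); retroflex lacks ejective (/ʈʼ/).

/p/, /t̪ʼ/, /ʈʼ/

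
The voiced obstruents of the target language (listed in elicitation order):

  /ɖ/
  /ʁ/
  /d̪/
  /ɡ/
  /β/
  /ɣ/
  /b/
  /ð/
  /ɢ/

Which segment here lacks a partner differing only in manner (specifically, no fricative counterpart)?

/ɖ/

Bilabial: /b/ ~ /β/
Dental: /d̪/ ~ /ð/
Velar: /ɡ/ ~ /ɣ/
Uvular: /ɢ/ ~ /ʁ/
Retroflex: only /ɖ/ (stop); no fricative partner.
So /ɖ/ is the unpaired segment.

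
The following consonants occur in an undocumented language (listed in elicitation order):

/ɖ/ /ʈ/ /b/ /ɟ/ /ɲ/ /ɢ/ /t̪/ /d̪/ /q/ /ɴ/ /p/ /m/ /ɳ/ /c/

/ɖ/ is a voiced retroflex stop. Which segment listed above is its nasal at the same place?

The nasal at the same place is a retroflex nasal — in this inventory, /ɳ/.

/ɳ/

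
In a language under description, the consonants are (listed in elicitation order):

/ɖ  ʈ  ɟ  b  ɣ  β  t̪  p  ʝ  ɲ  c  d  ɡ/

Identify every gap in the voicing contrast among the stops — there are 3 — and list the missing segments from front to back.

bilabial: voiceless /p/, voiced /b/.
dental: voiceless /t̪/, voiced —.
alveolar: voiceless —, voiced /d/.
retroflex: voiceless /ʈ/, voiced /ɖ/.
palatal: voiceless /c/, voiced /ɟ/.
velar: voiceless —, voiced /ɡ/.
Gaps, from front to back: dental lacks voiced (/d̪/); alveolar lacks voiceless (/t/); velar lacks voiceless (/k/).

/d̪/, /t/, /k/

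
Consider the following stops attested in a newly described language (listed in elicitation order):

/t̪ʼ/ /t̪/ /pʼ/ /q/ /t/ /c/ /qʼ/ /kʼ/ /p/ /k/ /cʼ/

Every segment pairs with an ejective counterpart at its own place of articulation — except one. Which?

/t/

Bilabial: /p/ ~ /pʼ/
Dental: /t̪/ ~ /t̪ʼ/
Palatal: /c/ ~ /cʼ/
Velar: /k/ ~ /kʼ/
Uvular: /q/ ~ /qʼ/
Alveolar: only /t/ (plain); no ejective partner.
So /t/ is the unpaired segment.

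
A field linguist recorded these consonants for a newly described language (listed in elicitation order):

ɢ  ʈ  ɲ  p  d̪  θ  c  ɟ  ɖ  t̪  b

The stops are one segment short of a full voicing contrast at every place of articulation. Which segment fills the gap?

place of articulation  voiceless  voiced  
bilabial          p         b       
dental            t̪        d̪      
retroflex         ʈ         ɖ       
palatal           c         ɟ       
uvular            —         ɢ       
The uvular row has no voiceless member, so the gap is the voiceless uvular stop /q/.

/q/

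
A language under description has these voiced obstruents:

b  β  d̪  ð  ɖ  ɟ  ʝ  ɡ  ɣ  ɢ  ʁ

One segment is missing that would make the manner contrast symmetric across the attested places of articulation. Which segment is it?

Stop: /b/ (bilabial), /d̪/ (dental), /ɖ/ (retroflex), /ɟ/ (palatal), /ɡ/ (velar), /ɢ/ (uvular).
Fricative: /β/ (bilabial), /ð/ (dental), /ʝ/ (palatal), /ɣ/ (velar), /ʁ/ (uvular).
The retroflex row has no fricative member, so the gap is the retroflex fricative /ʐ/.

/ʐ/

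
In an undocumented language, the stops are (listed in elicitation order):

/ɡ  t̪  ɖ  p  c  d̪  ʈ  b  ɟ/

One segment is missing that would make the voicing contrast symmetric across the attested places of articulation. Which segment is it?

place of articulation  voiceless  voiced  
bilabial          p         b       
dental            t̪        d̪      
retroflex         ʈ         ɖ       
palatal           c         ɟ       
velar             —         ɡ       
The velar row has no voiceless member, so the gap is the voiceless velar stop /k/.

/k/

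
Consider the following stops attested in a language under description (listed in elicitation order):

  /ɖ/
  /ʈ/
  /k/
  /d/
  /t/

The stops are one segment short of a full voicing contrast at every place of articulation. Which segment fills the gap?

/ɡ/

place of articulation  voiceless  voiced  
alveolar          t         d       
retroflex         ʈ         ɖ       
velar             k         —       
The velar row has no voiced member, so the gap is the voiced velar stop /ɡ/.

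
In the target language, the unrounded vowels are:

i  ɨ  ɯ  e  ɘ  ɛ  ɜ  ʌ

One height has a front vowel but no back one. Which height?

high-mid

high: front /i/, central /ɨ/, back /ɯ/.
high-mid: front /e/, central /ɘ/, back —.
low-mid: front /ɛ/, central /ɜ/, back /ʌ/.
Every height has a back member except high-mid, where /ɤ/ would be expected.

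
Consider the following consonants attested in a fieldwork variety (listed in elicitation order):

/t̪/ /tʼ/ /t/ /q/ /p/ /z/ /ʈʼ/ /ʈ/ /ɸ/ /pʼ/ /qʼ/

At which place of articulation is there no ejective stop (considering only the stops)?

bilabial: plain /p/, ejective /pʼ/.
dental: plain /t̪/, ejective —.
alveolar: plain /t/, ejective /tʼ/.
retroflex: plain /ʈ/, ejective /ʈʼ/.
uvular: plain /q/, ejective /qʼ/.
Every place of articulation has an ejective member except dental, where /t̪ʼ/ would be expected.

dental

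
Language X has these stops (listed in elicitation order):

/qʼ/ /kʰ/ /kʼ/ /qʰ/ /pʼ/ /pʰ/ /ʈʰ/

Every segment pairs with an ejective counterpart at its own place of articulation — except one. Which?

Bilabial: /pʰ/ ~ /pʼ/
Velar: /kʰ/ ~ /kʼ/
Uvular: /qʰ/ ~ /qʼ/
Retroflex: only /ʈʰ/ (aspirated); no ejective partner.
So /ʈʰ/ is the unpaired segment.

/ʈʰ/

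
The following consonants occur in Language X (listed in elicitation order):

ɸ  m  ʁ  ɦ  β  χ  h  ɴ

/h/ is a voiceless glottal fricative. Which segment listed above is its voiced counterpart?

/ɦ/

The voiced counterpart is a voiced glottal fricative — in this inventory, /ɦ/.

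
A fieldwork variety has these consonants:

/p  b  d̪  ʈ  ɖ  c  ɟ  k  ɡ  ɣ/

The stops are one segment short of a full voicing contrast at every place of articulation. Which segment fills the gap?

bilabial: voiceless /p/, voiced /b/.
dental: voiceless —, voiced /d̪/.
retroflex: voiceless /ʈ/, voiced /ɖ/.
palatal: voiceless /c/, voiced /ɟ/.
velar: voiceless /k/, voiced /ɡ/.
The dental row has no voiceless member, so the gap is the voiceless dental stop /t̪/.

/t̪/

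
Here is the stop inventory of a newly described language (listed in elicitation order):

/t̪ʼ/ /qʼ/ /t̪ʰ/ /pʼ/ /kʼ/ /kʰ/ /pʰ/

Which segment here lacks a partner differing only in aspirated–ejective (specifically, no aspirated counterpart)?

Bilabial: /pʰ/ ~ /pʼ/
Dental: /t̪ʰ/ ~ /t̪ʼ/
Velar: /kʰ/ ~ /kʼ/
Uvular: only /qʼ/ (ejective); no aspirated partner.
So /qʼ/ is the unpaired segment.

/qʼ/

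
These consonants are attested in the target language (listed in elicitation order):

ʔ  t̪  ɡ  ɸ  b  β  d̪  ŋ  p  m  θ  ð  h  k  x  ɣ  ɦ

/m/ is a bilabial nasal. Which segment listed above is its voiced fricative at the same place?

The voiced fricative at the same place is a voiced bilabial fricative — in this inventory, /β/.

/β/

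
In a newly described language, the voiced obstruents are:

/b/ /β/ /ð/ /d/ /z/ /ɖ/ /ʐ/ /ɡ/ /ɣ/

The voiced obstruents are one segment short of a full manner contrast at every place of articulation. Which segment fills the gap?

bilabial: stop /b/, fricative /β/.
dental: stop —, fricative /ð/.
alveolar: stop /d/, fricative /z/.
retroflex: stop /ɖ/, fricative /ʐ/.
velar: stop /ɡ/, fricative /ɣ/.
The dental row has no stop member, so the gap is the dental stop /d̪/.

/d̪/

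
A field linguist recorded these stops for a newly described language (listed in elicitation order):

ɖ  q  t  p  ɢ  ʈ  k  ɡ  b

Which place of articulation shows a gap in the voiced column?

alveolar

place of articulation  voiceless  voiced  
bilabial          p         b       
alveolar          t         —       
retroflex         ʈ         ɖ       
velar             k         ɡ       
uvular            q         ɢ       
Every place of articulation has a voiced member except alveolar, where /d/ would be expected.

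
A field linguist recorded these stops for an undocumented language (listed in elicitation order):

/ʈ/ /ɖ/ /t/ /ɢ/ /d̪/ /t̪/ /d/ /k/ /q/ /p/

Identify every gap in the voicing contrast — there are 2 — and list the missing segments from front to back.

/b/, /ɡ/

Voiceless: /p/ (bilabial), /t̪/ (dental), /t/ (alveolar), /ʈ/ (retroflex), /k/ (velar), /q/ (uvular).
Voiced: /d̪/ (dental), /d/ (alveolar), /ɖ/ (retroflex), /ɢ/ (uvular).
Gaps, from front to back: bilabial lacks voiced (/b/); velar lacks voiced (/ɡ/).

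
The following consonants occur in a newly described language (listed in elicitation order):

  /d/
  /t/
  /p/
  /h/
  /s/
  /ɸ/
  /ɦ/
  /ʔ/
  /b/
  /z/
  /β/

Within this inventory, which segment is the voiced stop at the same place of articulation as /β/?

/β/ is a voiced bilabial fricative.
The voiced stop at the same place is a voiced bilabial stop — in this inventory, /b/.

/b/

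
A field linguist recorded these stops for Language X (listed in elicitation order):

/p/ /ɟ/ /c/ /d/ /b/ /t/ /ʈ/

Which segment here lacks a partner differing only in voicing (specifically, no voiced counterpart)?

/ʈ/

Bilabial: /p/ ~ /b/
Alveolar: /t/ ~ /d/
Palatal: /c/ ~ /ɟ/
Retroflex: only /ʈ/ (voiceless); no voiced partner.
So /ʈ/ is the unpaired segment.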